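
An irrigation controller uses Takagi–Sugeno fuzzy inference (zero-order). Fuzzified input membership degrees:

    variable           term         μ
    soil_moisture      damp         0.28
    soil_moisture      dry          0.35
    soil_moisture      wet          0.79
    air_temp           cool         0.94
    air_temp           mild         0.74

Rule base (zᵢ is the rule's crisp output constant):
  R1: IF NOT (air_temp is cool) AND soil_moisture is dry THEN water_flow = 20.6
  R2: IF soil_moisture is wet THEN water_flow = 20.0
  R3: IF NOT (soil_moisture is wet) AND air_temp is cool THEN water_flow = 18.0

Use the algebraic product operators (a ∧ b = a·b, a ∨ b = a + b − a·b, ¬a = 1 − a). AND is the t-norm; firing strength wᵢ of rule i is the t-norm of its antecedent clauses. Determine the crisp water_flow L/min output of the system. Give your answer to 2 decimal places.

R1 (z=20.6): ¬cool=1−0.94=0.06, dry=0.35; AND[a·b] → w = 0.0210
R2 (z=20.0): wet=0.79 → w = 0.7900
R3 (z=18.0): ¬wet=1−0.79=0.21, cool=0.94; AND[a·b] → w = 0.1974
Weighted average = (0.0210·20.6 + 0.7900·20.0 + 0.1974·18.0) / (0.0210 + 0.7900 + 0.1974)
  = 19.7858 / 1.0084 = 19.62

19.62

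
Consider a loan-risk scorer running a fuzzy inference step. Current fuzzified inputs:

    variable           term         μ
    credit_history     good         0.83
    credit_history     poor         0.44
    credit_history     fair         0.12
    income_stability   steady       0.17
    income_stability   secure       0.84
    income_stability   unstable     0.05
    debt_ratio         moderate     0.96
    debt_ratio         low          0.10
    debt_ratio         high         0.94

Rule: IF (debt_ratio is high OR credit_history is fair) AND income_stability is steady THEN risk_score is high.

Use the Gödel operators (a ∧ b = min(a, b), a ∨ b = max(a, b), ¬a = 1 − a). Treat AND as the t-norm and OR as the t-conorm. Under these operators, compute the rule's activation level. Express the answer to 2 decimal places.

0.17

firing strength: (high=0.94 OR fair=0.12) = 0.94; AND[min(a, b)] with steady=0.17 → w = 0.17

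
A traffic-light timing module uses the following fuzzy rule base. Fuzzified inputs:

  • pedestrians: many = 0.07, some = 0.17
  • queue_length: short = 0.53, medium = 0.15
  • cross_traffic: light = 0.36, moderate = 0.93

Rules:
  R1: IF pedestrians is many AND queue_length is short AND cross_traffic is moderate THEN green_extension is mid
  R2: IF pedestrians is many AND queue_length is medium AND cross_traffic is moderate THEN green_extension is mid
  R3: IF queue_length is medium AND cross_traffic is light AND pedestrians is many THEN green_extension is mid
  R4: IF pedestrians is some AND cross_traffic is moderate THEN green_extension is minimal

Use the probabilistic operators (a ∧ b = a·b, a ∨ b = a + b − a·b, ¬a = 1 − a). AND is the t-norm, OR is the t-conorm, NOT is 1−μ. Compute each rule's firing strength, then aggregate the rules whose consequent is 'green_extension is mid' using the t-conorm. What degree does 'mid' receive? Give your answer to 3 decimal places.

R1: many=0.07, short=0.53, moderate=0.93; AND[a·b] → w = 0.0345
R2: many=0.07, medium=0.15, moderate=0.93; AND[a·b] → w = 0.0098
R3: medium=0.15, light=0.36, many=0.07; AND[a·b] → w = 0.0038
R4: some=0.17, moderate=0.93; AND[a·b] → w = 0.1581
Rules with consequent 'mid': {R1, R2, R3} → strengths 0.0345, 0.0098, 0.0038
Aggregate via t-conorm [a + b − a·b]: 0.0475

0.048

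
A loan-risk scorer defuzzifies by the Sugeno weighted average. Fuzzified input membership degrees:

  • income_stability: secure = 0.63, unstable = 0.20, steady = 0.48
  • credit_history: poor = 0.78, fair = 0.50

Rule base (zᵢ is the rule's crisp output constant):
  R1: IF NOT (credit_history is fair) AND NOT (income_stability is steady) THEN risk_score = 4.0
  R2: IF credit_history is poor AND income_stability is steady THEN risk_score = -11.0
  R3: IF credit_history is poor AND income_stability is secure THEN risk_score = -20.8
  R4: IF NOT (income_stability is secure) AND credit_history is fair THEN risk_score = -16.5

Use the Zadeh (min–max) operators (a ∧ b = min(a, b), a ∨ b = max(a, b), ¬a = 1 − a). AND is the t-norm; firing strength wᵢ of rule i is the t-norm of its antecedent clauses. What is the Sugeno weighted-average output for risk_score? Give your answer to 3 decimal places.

-11.358

R1 (z=4.0): ¬fair=1−0.50=0.50, ¬steady=1−0.48=0.52; AND[min(a, b)] → w = 0.50
R2 (z=-11.0): poor=0.78, steady=0.48; AND[min(a, b)] → w = 0.48
R3 (z=-20.8): poor=0.78, secure=0.63; AND[min(a, b)] → w = 0.63
R4 (z=-16.5): ¬secure=1−0.63=0.37, fair=0.50; AND[min(a, b)] → w = 0.37
Weighted average = (0.50·4.0 + 0.48·-11.0 + 0.63·-20.8 + 0.37·-16.5) / (0.50 + 0.48 + 0.63 + 0.37)
  = -22.4890 / 1.9800 = -11.358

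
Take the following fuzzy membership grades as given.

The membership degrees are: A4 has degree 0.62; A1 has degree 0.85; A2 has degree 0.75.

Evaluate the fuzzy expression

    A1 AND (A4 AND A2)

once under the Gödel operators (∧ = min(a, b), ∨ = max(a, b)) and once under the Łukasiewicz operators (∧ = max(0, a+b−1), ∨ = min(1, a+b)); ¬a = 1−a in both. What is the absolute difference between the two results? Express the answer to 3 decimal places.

Under Gödel:
  A4 AND A2 = min(a, b) on (0.62, 0.75) = 0.62
  A1 AND (A4 AND A2) = min(a, b) on (0.85, 0.62) = 0.62
  → value = 0.6200
Under Łukasiewicz:
  A4 AND A2 = max(0, a+b−1) on (0.62, 0.75) = 0.37
  A1 AND (A4 AND A2) = max(0, a+b−1) on (0.85, 0.37) = 0.22
  → value = 0.2200
|0.6200 − 0.2200| = 0.400

0.400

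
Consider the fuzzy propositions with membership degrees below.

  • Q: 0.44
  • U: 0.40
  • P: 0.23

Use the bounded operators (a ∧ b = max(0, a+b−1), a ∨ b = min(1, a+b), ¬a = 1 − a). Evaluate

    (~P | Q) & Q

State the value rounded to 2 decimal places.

~P = 1 − 0.23 = 0.77
~P | Q = min(1, a+b) on (0.77, 0.44) = 1.00
(~P | Q) & Q = max(0, a+b−1) on (1.00, 0.44) = 0.44

0.44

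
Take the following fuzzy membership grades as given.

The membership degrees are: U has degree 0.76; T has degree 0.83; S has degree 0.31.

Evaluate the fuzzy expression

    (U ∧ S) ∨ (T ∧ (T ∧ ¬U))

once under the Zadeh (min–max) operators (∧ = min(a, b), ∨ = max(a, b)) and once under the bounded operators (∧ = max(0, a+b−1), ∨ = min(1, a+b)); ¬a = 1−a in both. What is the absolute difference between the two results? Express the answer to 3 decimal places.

0.240

Under Zadeh (min–max):
  U ∧ S = min(a, b) on (0.76, 0.31) = 0.31
  ¬U = 1 − 0.76 = 0.24
  T ∧ ¬U = min(a, b) on (0.83, 0.24) = 0.24
  T ∧ (T ∧ ¬U) = min(a, b) on (0.83, 0.24) = 0.24
  (U ∧ S) ∨ (T ∧ (T ∧ ¬U)) = max(a, b) on (0.31, 0.24) = 0.31
  → value = 0.3100
Under bounded:
  U ∧ S = max(0, a+b−1) on (0.76, 0.31) = 0.07
  ¬U = 1 − 0.76 = 0.24
  T ∧ ¬U = max(0, a+b−1) on (0.83, 0.24) = 0.07
  T ∧ (T ∧ ¬U) = max(0, a+b−1) on (0.83, 0.07) = 0.00
  (U ∧ S) ∨ (T ∧ (T ∧ ¬U)) = min(1, a+b) on (0.07, 0.00) = 0.07
  → value = 0.0700
|0.3100 − 0.0700| = 0.240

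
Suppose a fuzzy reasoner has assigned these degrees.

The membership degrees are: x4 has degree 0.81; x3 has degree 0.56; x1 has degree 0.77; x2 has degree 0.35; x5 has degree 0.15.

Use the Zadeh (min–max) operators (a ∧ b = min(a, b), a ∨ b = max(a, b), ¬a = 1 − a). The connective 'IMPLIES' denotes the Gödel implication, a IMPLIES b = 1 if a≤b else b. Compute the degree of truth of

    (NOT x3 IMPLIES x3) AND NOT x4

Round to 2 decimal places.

NOT x3 = 1 − 0.56 = 0.44
NOT x3 IMPLIES x3  [Gödel: 1 if a≤b else b] with a=0.44, b=0.56 → 1.00
NOT x4 = 1 − 0.81 = 0.19
(NOT x3 IMPLIES x3) AND NOT x4 = min(a, b) on (1.00, 0.19) = 0.19

0.19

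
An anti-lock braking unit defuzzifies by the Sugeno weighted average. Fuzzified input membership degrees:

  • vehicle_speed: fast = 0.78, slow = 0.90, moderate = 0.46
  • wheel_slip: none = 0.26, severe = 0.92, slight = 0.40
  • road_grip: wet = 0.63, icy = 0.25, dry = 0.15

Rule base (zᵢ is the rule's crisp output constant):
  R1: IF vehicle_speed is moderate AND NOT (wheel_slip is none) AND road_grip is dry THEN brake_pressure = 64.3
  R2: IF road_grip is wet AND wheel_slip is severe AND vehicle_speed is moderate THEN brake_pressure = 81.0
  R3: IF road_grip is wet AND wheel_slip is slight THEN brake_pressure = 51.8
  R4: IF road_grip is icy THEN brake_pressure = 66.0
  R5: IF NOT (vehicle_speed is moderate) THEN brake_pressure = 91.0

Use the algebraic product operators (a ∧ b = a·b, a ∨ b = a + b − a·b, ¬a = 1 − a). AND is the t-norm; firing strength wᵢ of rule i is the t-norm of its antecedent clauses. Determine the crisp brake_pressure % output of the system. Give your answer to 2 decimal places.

76.17

R1 (z=64.3): moderate=0.46, ¬none=1−0.26=0.74, dry=0.15; AND[a·b] → w = 0.0511
R2 (z=81.0): wet=0.63, severe=0.92, moderate=0.46; AND[a·b] → w = 0.2666
R3 (z=51.8): wet=0.63, slight=0.40; AND[a·b] → w = 0.2520
R4 (z=66.0): icy=0.25 → w = 0.2500
R5 (z=91.0): ¬moderate=1−0.46=0.54 → w = 0.5400
Weighted average = (0.0511·64.3 + 0.2666·81.0 + 0.2520·51.8 + 0.2500·66.0 + 0.5400·91.0) / (0.0511 + 0.2666 + 0.2520 + 0.2500 + 0.5400)
  = 103.5727 / 1.3597 = 76.17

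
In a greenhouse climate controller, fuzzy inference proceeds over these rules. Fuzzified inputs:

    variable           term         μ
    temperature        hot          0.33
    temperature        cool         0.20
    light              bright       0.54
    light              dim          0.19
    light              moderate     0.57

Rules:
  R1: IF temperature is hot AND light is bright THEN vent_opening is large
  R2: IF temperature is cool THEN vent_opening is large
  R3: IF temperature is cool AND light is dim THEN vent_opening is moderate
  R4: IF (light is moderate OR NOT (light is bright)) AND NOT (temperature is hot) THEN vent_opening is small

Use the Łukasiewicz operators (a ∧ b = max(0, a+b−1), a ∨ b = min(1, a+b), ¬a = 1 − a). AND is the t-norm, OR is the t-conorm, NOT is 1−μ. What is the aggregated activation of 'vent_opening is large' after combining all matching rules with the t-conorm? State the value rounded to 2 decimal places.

R1: hot=0.33, bright=0.54; AND[max(0, a+b−1)] → w = 0.00
R2: cool=0.20 → w = 0.20
R3: cool=0.20, dim=0.19; AND[max(0, a+b−1)] → w = 0.00
R4: (moderate=0.57 OR ¬bright=1−0.54=0.46) = 1.00; AND[max(0, a+b−1)] with ¬hot=1−0.33=0.67 → w = 0.67
Rules with consequent 'large': {R1, R2} → strengths 0.00, 0.20
Aggregate via t-conorm [min(1, a+b)]: 0.20

0.20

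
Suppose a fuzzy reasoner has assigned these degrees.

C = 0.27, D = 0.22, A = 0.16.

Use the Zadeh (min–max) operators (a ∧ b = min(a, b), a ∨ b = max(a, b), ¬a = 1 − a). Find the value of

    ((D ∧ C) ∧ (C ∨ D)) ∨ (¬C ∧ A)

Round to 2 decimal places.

D ∧ C = min(a, b) on (0.22, 0.27) = 0.22
C ∨ D = max(a, b) on (0.27, 0.22) = 0.27
(D ∧ C) ∧ (C ∨ D) = min(a, b) on (0.22, 0.27) = 0.22
¬C = 1 − 0.27 = 0.73
¬C ∧ A = min(a, b) on (0.73, 0.16) = 0.16
((D ∧ C) ∧ (C ∨ D)) ∨ (¬C ∧ A) = max(a, b) on (0.22, 0.16) = 0.22

0.22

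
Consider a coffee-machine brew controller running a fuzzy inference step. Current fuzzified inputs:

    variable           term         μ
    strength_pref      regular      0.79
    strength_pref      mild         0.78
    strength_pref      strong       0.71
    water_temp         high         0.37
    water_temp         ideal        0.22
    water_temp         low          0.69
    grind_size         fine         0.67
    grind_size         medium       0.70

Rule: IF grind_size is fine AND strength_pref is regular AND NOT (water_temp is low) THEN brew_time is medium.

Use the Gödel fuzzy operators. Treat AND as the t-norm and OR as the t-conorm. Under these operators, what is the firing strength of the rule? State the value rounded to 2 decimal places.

0.31

firing strength: fine=0.67, regular=0.79, ¬low=1−0.69=0.31; AND[min(a, b)] → w = 0.31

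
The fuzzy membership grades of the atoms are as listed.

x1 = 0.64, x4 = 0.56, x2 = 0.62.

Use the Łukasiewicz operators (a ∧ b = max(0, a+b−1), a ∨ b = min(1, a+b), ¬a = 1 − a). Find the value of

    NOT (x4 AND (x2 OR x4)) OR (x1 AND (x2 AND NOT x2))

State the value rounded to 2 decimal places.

x2 OR x4 = min(1, a+b) on (0.62, 0.56) = 1.00
x4 AND (x2 OR x4) = max(0, a+b−1) on (0.56, 1.00) = 0.56
NOT (x4 AND (x2 OR x4)) = 1 − 0.56 = 0.44
NOT x2 = 1 − 0.62 = 0.38
x2 AND NOT x2 = max(0, a+b−1) on (0.62, 0.38) = 0.00
x1 AND (x2 AND NOT x2) = max(0, a+b−1) on (0.64, 0.00) = 0.00
NOT (x4 AND (x2 OR x4)) OR (x1 AND (x2 AND NOT x2)) = min(1, a+b) on (0.44, 0.00) = 0.44

0.44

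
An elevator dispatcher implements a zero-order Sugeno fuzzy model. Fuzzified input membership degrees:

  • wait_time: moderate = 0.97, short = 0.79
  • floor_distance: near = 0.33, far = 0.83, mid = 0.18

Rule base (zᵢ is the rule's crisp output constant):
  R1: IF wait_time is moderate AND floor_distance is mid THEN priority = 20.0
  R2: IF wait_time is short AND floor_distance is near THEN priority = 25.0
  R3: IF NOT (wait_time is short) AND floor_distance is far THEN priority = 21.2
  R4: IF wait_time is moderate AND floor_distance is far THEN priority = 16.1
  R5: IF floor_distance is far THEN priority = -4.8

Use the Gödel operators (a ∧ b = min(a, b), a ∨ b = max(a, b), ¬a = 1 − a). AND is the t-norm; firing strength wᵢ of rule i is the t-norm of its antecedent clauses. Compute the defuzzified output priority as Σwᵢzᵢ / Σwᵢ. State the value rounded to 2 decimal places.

R1 (z=20.0): moderate=0.97, mid=0.18; AND[min(a, b)] → w = 0.18
R2 (z=25.0): short=0.79, near=0.33; AND[min(a, b)] → w = 0.33
R3 (z=21.2): ¬short=1−0.79=0.21, far=0.83; AND[min(a, b)] → w = 0.21
R4 (z=16.1): moderate=0.97, far=0.83; AND[min(a, b)] → w = 0.83
R5 (z=-4.8): far=0.83 → w = 0.83
Weighted average = (0.18·20.0 + 0.33·25.0 + 0.21·21.2 + 0.83·16.1 + 0.83·-4.8) / (0.18 + 0.33 + 0.21 + 0.83 + 0.83)
  = 25.6810 / 2.3800 = 10.79

10.79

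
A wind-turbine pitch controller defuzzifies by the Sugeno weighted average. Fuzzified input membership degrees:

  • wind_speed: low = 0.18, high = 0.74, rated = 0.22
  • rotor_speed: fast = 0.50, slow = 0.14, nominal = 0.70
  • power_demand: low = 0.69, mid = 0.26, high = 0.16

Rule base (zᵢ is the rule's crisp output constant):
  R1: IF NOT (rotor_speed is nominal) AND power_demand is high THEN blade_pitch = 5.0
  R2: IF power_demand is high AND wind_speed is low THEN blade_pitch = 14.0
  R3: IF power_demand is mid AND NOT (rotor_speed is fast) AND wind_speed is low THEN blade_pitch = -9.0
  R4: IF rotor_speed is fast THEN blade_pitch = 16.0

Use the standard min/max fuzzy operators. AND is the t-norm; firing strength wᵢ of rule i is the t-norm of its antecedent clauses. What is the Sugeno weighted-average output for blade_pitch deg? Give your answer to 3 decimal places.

9.420

R1 (z=5.0): ¬nominal=1−0.70=0.30, high=0.16; AND[min(a, b)] → w = 0.16
R2 (z=14.0): high=0.16, low=0.18; AND[min(a, b)] → w = 0.16
R3 (z=-9.0): mid=0.26, ¬fast=1−0.50=0.50, low=0.18; AND[min(a, b)] → w = 0.18
R4 (z=16.0): fast=0.50 → w = 0.50
Weighted average = (0.16·5.0 + 0.16·14.0 + 0.18·-9.0 + 0.50·16.0) / (0.16 + 0.16 + 0.18 + 0.50)
  = 9.4200 / 1.0000 = 9.420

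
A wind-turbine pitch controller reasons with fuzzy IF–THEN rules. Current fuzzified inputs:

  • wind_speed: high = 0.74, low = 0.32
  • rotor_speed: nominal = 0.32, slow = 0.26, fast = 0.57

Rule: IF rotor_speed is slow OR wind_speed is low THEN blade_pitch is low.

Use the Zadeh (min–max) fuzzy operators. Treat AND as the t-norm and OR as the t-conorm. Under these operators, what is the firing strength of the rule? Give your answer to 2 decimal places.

0.32

firing strength: slow=0.26, low=0.32; OR[max(a, b)] → w = 0.32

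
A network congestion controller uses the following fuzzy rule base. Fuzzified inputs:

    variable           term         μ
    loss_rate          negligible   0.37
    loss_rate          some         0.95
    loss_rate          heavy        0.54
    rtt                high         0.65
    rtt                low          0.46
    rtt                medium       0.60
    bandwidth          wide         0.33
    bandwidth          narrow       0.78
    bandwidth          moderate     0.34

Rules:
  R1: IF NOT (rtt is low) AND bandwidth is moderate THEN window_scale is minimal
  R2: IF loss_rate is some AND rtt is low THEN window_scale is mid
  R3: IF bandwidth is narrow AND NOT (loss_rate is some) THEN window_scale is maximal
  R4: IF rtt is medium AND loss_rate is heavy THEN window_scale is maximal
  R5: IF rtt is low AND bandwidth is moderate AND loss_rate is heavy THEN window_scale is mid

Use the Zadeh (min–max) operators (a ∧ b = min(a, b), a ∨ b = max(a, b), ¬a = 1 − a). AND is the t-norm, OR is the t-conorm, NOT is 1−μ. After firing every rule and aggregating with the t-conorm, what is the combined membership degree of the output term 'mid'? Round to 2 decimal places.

0.46

R1: ¬low=1−0.46=0.54, moderate=0.34; AND[min(a, b)] → w = 0.34
R2: some=0.95, low=0.46; AND[min(a, b)] → w = 0.46
R3: narrow=0.78, ¬some=1−0.95=0.05; AND[min(a, b)] → w = 0.05
R4: medium=0.60, heavy=0.54; AND[min(a, b)] → w = 0.54
R5: low=0.46, moderate=0.34, heavy=0.54; AND[min(a, b)] → w = 0.34
Rules with consequent 'mid': {R2, R5} → strengths 0.46, 0.34
Aggregate via t-conorm [max(a, b)]: 0.46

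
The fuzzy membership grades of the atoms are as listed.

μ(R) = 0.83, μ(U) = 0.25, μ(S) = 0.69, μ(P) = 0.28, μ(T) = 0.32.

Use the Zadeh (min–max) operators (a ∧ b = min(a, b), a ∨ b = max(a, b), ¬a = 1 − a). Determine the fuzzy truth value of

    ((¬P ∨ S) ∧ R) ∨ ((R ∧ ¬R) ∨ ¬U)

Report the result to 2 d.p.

0.75

¬P = 1 − 0.28 = 0.72
¬P ∨ S = max(a, b) on (0.72, 0.69) = 0.72
(¬P ∨ S) ∧ R = min(a, b) on (0.72, 0.83) = 0.72
¬R = 1 − 0.83 = 0.17
R ∧ ¬R = min(a, b) on (0.83, 0.17) = 0.17
¬U = 1 − 0.25 = 0.75
(R ∧ ¬R) ∨ ¬U = max(a, b) on (0.17, 0.75) = 0.75
((¬P ∨ S) ∧ R) ∨ ((R ∧ ¬R) ∨ ¬U) = max(a, b) on (0.72, 0.75) = 0.75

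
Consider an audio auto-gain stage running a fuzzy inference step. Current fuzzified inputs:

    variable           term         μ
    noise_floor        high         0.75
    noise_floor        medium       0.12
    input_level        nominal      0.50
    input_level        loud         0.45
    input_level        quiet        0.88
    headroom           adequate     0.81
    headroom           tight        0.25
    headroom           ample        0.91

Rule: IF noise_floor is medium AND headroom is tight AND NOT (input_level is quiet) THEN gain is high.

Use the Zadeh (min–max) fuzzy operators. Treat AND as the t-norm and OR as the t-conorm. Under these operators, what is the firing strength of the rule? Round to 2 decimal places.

firing strength: medium=0.12, tight=0.25, ¬quiet=1−0.88=0.12; AND[min(a, b)] → w = 0.12

0.12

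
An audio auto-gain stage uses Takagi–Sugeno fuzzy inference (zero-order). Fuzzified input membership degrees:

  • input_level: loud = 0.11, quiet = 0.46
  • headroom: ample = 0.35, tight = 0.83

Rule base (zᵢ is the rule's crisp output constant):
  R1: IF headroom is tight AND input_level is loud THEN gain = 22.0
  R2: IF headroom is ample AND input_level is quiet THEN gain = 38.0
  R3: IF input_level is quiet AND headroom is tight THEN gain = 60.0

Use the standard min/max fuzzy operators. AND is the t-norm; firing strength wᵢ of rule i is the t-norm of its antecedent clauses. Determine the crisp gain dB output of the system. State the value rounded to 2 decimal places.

47.09

R1 (z=22.0): tight=0.83, loud=0.11; AND[min(a, b)] → w = 0.11
R2 (z=38.0): ample=0.35, quiet=0.46; AND[min(a, b)] → w = 0.35
R3 (z=60.0): quiet=0.46, tight=0.83; AND[min(a, b)] → w = 0.46
Weighted average = (0.11·22.0 + 0.35·38.0 + 0.46·60.0) / (0.11 + 0.35 + 0.46)
  = 43.3200 / 0.9200 = 47.09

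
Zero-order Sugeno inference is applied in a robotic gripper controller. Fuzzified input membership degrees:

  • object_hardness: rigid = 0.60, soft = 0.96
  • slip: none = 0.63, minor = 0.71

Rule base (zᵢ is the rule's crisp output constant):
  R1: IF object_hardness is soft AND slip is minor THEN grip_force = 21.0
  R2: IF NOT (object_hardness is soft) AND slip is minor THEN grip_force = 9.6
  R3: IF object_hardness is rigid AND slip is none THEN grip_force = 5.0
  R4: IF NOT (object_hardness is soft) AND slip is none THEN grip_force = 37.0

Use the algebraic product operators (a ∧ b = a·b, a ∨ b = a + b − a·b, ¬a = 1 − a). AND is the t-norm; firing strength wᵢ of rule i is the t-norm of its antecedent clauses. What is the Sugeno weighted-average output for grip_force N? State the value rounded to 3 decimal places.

15.638

R1 (z=21.0): soft=0.96, minor=0.71; AND[a·b] → w = 0.6816
R2 (z=9.6): ¬soft=1−0.96=0.04, minor=0.71; AND[a·b] → w = 0.0284
R3 (z=5.0): rigid=0.60, none=0.63; AND[a·b] → w = 0.3780
R4 (z=37.0): ¬soft=1−0.96=0.04, none=0.63; AND[a·b] → w = 0.0252
Weighted average = (0.6816·21.0 + 0.0284·9.6 + 0.3780·5.0 + 0.0252·37.0) / (0.6816 + 0.0284 + 0.3780 + 0.0252)
  = 17.4086 / 1.1132 = 15.638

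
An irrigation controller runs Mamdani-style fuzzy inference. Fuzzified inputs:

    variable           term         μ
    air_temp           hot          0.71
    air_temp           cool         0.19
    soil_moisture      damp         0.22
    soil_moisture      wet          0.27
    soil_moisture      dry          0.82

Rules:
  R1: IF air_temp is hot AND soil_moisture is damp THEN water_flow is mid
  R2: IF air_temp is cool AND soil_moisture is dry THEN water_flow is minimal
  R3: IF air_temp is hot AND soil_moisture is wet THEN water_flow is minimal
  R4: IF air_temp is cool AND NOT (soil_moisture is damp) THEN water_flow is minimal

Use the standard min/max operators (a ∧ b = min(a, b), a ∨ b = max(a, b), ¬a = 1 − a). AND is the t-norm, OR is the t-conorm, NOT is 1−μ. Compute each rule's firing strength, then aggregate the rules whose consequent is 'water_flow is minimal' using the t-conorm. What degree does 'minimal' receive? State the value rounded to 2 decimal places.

0.27

R1: hot=0.71, damp=0.22; AND[min(a, b)] → w = 0.22
R2: cool=0.19, dry=0.82; AND[min(a, b)] → w = 0.19
R3: hot=0.71, wet=0.27; AND[min(a, b)] → w = 0.27
R4: cool=0.19, ¬damp=1−0.22=0.78; AND[min(a, b)] → w = 0.19
Rules with consequent 'minimal': {R2, R3, R4} → strengths 0.19, 0.27, 0.19
Aggregate via t-conorm [max(a, b)]: 0.27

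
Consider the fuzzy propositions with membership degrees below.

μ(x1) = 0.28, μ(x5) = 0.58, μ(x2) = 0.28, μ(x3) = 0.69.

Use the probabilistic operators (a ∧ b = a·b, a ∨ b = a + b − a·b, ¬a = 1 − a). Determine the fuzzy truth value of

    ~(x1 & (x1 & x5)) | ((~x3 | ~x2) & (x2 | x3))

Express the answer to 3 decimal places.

0.983

x1 & x5 = a·b on (0.2800, 0.5800) = 0.1624
x1 & (x1 & x5) = a·b on (0.2800, 0.1624) = 0.0455
~(x1 & (x1 & x5)) = 1 − 0.0455 = 0.9545
~x3 = 1 − 0.6900 = 0.3100
~x2 = 1 − 0.2800 = 0.7200
~x3 | ~x2 = a + b − a·b on (0.3100, 0.7200) = 0.8068
x2 | x3 = a + b − a·b on (0.2800, 0.6900) = 0.7768
(~x3 | ~x2) & (x2 | x3) = a·b on (0.8068, 0.7768) = 0.6267
~(x1 & (x1 & x5)) | ((~x3 | ~x2) & (x2 | x3)) = a + b − a·b on (0.9545, 0.6267) = 0.9830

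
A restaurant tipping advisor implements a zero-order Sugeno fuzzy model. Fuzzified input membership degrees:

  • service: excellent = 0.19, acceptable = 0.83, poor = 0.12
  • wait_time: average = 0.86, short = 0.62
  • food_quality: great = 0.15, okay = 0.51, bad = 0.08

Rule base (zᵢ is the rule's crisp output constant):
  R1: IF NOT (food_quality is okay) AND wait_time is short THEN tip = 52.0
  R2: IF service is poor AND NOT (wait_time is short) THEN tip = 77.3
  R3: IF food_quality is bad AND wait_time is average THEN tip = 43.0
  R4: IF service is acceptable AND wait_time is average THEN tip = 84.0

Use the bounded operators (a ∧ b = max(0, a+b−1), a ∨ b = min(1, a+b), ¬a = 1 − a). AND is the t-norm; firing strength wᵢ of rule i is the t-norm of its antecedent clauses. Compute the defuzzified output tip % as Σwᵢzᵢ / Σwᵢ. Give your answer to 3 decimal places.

79.600

R1 (z=52.0): ¬okay=1−0.51=0.49, short=0.62; AND[max(0, a+b−1)] → w = 0.11
R2 (z=77.3): poor=0.12, ¬short=1−0.62=0.38; AND[max(0, a+b−1)] → w = 0.00
R3 (z=43.0): bad=0.08, average=0.86; AND[max(0, a+b−1)] → w = 0.00
R4 (z=84.0): acceptable=0.83, average=0.86; AND[max(0, a+b−1)] → w = 0.69
Weighted average = (0.11·52.0 + 0.00·77.3 + 0.00·43.0 + 0.69·84.0) / (0.11 + 0.00 + 0.00 + 0.69)
  = 63.6800 / 0.8000 = 79.600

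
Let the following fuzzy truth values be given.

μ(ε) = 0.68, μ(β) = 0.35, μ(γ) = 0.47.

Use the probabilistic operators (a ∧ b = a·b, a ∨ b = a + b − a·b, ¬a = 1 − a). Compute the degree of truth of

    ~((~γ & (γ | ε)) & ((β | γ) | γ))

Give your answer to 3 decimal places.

~γ = 1 − 0.4700 = 0.5300
γ | ε = a + b − a·b on (0.4700, 0.6800) = 0.8304
~γ & (γ | ε) = a·b on (0.5300, 0.8304) = 0.4401
β | γ = a + b − a·b on (0.3500, 0.4700) = 0.6555
(β | γ) | γ = a + b − a·b on (0.6555, 0.4700) = 0.8174
(~γ & (γ | ε)) & ((β | γ) | γ) = a·b on (0.4401, 0.8174) = 0.3598
~((~γ & (γ | ε)) & ((β | γ) | γ)) = 1 − 0.3598 = 0.6402

0.640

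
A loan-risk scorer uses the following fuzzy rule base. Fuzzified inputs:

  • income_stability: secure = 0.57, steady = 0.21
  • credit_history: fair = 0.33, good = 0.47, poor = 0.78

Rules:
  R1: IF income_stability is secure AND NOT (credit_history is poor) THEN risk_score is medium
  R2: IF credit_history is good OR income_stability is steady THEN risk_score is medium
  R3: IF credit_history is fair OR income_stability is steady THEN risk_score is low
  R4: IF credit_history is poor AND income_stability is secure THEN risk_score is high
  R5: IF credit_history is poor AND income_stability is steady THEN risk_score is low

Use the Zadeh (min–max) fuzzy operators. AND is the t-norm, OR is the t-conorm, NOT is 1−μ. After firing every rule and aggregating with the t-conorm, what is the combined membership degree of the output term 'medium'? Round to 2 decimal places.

R1: secure=0.57, ¬poor=1−0.78=0.22; AND[min(a, b)] → w = 0.22
R2: good=0.47, steady=0.21; OR[max(a, b)] → w = 0.47
R3: fair=0.33, steady=0.21; OR[max(a, b)] → w = 0.33
R4: poor=0.78, secure=0.57; AND[min(a, b)] → w = 0.57
R5: poor=0.78, steady=0.21; AND[min(a, b)] → w = 0.21
Rules with consequent 'medium': {R1, R2} → strengths 0.22, 0.47
Aggregate via t-conorm [max(a, b)]: 0.47

0.47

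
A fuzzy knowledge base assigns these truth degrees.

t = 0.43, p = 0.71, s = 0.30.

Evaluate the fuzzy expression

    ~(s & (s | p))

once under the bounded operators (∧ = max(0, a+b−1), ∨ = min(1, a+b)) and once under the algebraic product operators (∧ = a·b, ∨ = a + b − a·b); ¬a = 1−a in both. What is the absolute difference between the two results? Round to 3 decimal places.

0.061

Under bounded:
  s | p = min(1, a+b) on (0.30, 0.71) = 1.00
  s & (s | p) = max(0, a+b−1) on (0.30, 1.00) = 0.30
  ~(s & (s | p)) = 1 − 0.30 = 0.70
  → value = 0.7000
Under algebraic product:
  s | p = a + b − a·b on (0.3000, 0.7100) = 0.7970
  s & (s | p) = a·b on (0.3000, 0.7970) = 0.2391
  ~(s & (s | p)) = 1 − 0.2391 = 0.7609
  → value = 0.7609
|0.7000 − 0.7609| = 0.061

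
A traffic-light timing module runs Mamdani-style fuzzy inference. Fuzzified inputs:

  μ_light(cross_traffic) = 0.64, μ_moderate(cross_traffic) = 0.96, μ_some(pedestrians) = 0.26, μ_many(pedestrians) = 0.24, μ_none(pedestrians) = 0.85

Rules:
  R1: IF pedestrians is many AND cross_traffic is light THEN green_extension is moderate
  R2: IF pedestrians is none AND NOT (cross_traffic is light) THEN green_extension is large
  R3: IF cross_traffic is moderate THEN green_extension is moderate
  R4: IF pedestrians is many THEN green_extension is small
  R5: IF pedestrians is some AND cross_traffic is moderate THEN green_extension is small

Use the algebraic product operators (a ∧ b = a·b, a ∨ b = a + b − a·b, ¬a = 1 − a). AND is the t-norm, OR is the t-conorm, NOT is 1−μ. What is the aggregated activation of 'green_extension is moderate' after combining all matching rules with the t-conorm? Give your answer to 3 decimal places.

0.966

R1: many=0.24, light=0.64; AND[a·b] → w = 0.1536
R2: none=0.85, ¬light=1−0.64=0.36; AND[a·b] → w = 0.3060
R3: moderate=0.96 → w = 0.9600
R4: many=0.24 → w = 0.2400
R5: some=0.26, moderate=0.96; AND[a·b] → w = 0.2496
Rules with consequent 'moderate': {R1, R3} → strengths 0.1536, 0.9600
Aggregate via t-conorm [a + b − a·b]: 0.9661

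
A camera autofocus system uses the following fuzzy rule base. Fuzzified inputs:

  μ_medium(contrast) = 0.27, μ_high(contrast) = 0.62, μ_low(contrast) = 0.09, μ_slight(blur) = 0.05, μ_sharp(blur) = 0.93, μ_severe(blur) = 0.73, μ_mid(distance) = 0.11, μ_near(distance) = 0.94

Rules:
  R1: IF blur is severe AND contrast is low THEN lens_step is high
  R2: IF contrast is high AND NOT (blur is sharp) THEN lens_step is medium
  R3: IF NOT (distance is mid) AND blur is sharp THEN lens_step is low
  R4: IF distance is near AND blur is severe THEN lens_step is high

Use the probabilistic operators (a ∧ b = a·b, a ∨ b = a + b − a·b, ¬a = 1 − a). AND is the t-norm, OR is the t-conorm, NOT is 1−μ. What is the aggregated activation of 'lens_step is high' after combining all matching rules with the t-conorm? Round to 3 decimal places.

R1: severe=0.73, low=0.09; AND[a·b] → w = 0.0657
R2: high=0.62, ¬sharp=1−0.93=0.07; AND[a·b] → w = 0.0434
R3: ¬mid=1−0.11=0.89, sharp=0.93; AND[a·b] → w = 0.8277
R4: near=0.94, severe=0.73; AND[a·b] → w = 0.6862
Rules with consequent 'high': {R1, R4} → strengths 0.0657, 0.6862
Aggregate via t-conorm [a + b − a·b]: 0.7068

0.707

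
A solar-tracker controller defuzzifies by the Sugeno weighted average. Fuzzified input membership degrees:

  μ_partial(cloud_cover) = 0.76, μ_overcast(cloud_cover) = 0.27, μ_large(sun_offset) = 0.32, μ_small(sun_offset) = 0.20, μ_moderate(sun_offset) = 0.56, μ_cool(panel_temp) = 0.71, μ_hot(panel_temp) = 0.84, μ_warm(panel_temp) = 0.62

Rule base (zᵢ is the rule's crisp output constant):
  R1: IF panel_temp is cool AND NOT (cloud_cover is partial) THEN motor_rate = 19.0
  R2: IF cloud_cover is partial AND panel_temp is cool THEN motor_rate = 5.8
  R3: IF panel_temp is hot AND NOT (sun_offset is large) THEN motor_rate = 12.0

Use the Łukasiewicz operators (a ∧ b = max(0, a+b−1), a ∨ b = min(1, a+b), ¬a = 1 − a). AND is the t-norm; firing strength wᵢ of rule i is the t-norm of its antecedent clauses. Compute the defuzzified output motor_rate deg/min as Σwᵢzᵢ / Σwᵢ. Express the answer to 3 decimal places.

R1 (z=19.0): cool=0.71, ¬partial=1−0.76=0.24; AND[max(0, a+b−1)] → w = 0.00
R2 (z=5.8): partial=0.76, cool=0.71; AND[max(0, a+b−1)] → w = 0.47
R3 (z=12.0): hot=0.84, ¬large=1−0.32=0.68; AND[max(0, a+b−1)] → w = 0.52
Weighted average = (0.00·19.0 + 0.47·5.8 + 0.52·12.0) / (0.00 + 0.47 + 0.52)
  = 8.9660 / 0.9900 = 9.057

9.057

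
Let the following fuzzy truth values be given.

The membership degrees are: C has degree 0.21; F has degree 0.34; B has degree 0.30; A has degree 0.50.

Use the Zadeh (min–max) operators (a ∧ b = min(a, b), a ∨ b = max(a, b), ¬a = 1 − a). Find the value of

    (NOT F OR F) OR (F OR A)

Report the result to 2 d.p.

0.66

NOT F = 1 − 0.34 = 0.66
NOT F OR F = max(a, b) on (0.66, 0.34) = 0.66
F OR A = max(a, b) on (0.34, 0.50) = 0.50
(NOT F OR F) OR (F OR A) = max(a, b) on (0.66, 0.50) = 0.66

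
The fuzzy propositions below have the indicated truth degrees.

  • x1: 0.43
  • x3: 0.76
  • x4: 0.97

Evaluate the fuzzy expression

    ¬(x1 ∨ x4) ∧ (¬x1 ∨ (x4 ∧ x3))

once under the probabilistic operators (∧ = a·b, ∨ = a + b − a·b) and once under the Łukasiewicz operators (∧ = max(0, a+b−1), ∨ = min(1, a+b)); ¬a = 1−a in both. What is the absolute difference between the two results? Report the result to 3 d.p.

Under probabilistic:
  x1 ∨ x4 = a + b − a·b on (0.4300, 0.9700) = 0.9829
  ¬(x1 ∨ x4) = 1 − 0.9829 = 0.0171
  ¬x1 = 1 − 0.4300 = 0.5700
  x4 ∧ x3 = a·b on (0.9700, 0.7600) = 0.7372
  ¬x1 ∨ (x4 ∧ x3) = a + b − a·b on (0.5700, 0.7372) = 0.8870
  ¬(x1 ∨ x4) ∧ (¬x1 ∨ (x4 ∧ x3)) = a·b on (0.0171, 0.8870) = 0.0152
  → value = 0.0152
Under Łukasiewicz:
  x1 ∨ x4 = min(1, a+b) on (0.43, 0.97) = 1.00
  ¬(x1 ∨ x4) = 1 − 1.00 = 0.00
  ¬x1 = 1 − 0.43 = 0.57
  x4 ∧ x3 = max(0, a+b−1) on (0.97, 0.76) = 0.73
  ¬x1 ∨ (x4 ∧ x3) = min(1, a+b) on (0.57, 0.73) = 1.00
  ¬(x1 ∨ x4) ∧ (¬x1 ∨ (x4 ∧ x3)) = max(0, a+b−1) on (0.00, 1.00) = 0.00
  → value = 0.0000
|0.0152 − 0.0000| = 0.015

0.015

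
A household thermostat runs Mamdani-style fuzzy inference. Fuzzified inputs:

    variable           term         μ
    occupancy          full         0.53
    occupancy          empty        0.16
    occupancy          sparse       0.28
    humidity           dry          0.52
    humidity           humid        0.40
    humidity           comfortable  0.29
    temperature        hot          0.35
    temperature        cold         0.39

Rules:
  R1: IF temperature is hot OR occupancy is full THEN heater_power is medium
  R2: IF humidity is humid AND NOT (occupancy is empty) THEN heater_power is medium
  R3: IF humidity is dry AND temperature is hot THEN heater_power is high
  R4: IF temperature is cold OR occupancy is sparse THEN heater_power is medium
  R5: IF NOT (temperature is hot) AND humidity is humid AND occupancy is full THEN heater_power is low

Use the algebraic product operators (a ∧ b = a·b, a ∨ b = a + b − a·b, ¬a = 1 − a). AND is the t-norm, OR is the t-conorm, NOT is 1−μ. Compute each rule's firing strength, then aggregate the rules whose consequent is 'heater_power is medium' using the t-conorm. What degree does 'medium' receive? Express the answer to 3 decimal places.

0.911

R1: hot=0.35, full=0.53; OR[a + b − a·b] → w = 0.6945
R2: humid=0.40, ¬empty=1−0.16=0.84; AND[a·b] → w = 0.3360
R3: dry=0.52, hot=0.35; AND[a·b] → w = 0.1820
R4: cold=0.39, sparse=0.28; OR[a + b − a·b] → w = 0.5608
R5: ¬hot=1−0.35=0.65, humid=0.40, full=0.53; AND[a·b] → w = 0.1378
Rules with consequent 'medium': {R1, R2, R4} → strengths 0.6945, 0.3360, 0.5608
Aggregate via t-conorm [a + b − a·b]: 0.9109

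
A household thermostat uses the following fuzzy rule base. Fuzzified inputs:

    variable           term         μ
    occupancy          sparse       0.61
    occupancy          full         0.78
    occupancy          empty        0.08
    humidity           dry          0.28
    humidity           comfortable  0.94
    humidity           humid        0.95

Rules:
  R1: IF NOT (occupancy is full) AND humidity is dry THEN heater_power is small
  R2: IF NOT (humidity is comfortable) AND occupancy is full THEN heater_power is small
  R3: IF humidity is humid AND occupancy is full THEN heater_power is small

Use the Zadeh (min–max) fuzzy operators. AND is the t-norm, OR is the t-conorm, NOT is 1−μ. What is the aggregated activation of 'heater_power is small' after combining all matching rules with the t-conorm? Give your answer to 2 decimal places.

R1: ¬full=1−0.78=0.22, dry=0.28; AND[min(a, b)] → w = 0.22
R2: ¬comfortable=1−0.94=0.06, full=0.78; AND[min(a, b)] → w = 0.06
R3: humid=0.95, full=0.78; AND[min(a, b)] → w = 0.78
Rules with consequent 'small': {R1, R2, R3} → strengths 0.22, 0.06, 0.78
Aggregate via t-conorm [max(a, b)]: 0.78

0.78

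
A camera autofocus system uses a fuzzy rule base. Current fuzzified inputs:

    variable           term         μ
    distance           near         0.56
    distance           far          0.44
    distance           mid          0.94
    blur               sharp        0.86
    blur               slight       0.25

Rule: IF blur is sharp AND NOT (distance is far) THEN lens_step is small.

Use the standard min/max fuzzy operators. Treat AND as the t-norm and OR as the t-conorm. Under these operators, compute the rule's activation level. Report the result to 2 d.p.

0.56

firing strength: sharp=0.86, ¬far=1−0.44=0.56; AND[min(a, b)] → w = 0.56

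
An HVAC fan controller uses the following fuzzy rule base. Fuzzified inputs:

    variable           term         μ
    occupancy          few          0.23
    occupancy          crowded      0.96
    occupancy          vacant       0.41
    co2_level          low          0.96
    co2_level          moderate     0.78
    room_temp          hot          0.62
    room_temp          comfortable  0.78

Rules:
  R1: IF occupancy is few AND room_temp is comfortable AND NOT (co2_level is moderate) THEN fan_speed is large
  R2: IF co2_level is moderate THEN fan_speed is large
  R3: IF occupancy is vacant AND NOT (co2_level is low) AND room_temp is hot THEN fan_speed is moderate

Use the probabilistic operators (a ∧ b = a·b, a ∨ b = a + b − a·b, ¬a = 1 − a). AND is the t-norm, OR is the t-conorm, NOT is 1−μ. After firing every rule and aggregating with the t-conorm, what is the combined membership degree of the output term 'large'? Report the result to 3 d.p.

R1: few=0.23, comfortable=0.78, ¬moderate=1−0.78=0.22; AND[a·b] → w = 0.0395
R2: moderate=0.78 → w = 0.7800
R3: vacant=0.41, ¬low=1−0.96=0.04, hot=0.62; AND[a·b] → w = 0.0102
Rules with consequent 'large': {R1, R2} → strengths 0.0395, 0.7800
Aggregate via t-conorm [a + b − a·b]: 0.7887

0.789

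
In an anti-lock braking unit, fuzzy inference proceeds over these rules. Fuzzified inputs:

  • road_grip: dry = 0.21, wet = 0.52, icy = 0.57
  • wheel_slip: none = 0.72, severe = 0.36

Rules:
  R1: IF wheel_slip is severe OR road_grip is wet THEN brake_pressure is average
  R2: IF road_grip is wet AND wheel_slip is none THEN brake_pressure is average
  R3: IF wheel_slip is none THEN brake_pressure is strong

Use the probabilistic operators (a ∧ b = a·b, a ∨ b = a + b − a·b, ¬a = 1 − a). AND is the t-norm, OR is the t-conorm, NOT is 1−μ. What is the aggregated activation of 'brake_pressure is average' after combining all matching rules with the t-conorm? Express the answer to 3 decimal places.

0.808

R1: severe=0.36, wet=0.52; OR[a + b − a·b] → w = 0.6928
R2: wet=0.52, none=0.72; AND[a·b] → w = 0.3744
R3: none=0.72 → w = 0.7200
Rules with consequent 'average': {R1, R2} → strengths 0.6928, 0.3744
Aggregate via t-conorm [a + b − a·b]: 0.8078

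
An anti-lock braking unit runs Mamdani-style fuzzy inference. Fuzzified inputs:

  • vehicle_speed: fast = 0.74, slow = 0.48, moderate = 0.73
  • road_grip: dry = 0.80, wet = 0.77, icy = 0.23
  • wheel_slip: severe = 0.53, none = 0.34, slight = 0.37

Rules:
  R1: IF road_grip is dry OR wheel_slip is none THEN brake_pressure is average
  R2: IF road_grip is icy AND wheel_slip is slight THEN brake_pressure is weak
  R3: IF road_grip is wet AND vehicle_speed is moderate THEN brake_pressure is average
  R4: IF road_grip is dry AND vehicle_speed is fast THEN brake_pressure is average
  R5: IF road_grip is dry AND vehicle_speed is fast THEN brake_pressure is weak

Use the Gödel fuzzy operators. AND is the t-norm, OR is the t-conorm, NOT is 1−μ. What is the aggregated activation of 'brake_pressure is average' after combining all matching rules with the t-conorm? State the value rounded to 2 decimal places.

R1: dry=0.80, none=0.34; OR[max(a, b)] → w = 0.80
R2: icy=0.23, slight=0.37; AND[min(a, b)] → w = 0.23
R3: wet=0.77, moderate=0.73; AND[min(a, b)] → w = 0.73
R4: dry=0.80, fast=0.74; AND[min(a, b)] → w = 0.74
R5: dry=0.80, fast=0.74; AND[min(a, b)] → w = 0.74
Rules with consequent 'average': {R1, R3, R4} → strengths 0.80, 0.73, 0.74
Aggregate via t-conorm [max(a, b)]: 0.80

0.80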